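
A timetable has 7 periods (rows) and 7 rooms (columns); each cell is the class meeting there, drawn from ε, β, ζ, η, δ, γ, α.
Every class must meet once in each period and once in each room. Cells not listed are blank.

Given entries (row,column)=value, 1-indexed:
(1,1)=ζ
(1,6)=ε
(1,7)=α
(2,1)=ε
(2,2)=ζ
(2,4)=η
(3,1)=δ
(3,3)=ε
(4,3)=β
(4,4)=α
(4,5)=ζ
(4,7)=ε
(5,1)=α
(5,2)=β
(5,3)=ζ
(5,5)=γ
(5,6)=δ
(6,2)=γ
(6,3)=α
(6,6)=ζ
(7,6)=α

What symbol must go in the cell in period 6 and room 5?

ε

Period 5, room 4: period 5 has {β, ζ, δ, γ, α} and room 4 has {η, α}, leaving only ε.
Period 5, room 7: period 5 has {ε, β, ζ, δ, γ, α} and room 7 has {ε, α}, leaving only η.
Period 6, room 5 is narrowed to {ε, β, η, δ}.
If it were β, then period 6, room 7 would be left with no valid symbol.
If it were η, then period 6, room 7 would be left with no valid symbol.
If it were δ, then period 6, room 7 would be left with no valid symbol.
So period 6, room 5 must be ε.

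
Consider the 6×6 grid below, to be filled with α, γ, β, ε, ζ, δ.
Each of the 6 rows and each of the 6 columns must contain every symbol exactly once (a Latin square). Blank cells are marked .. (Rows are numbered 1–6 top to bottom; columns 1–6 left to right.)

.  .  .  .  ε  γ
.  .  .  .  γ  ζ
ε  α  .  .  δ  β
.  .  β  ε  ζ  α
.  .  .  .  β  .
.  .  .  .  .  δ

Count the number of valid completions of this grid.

46

Row 1, column 1: eliminating its row and column leaves {α, β, ζ, δ}.
Row 1, column 2: eliminating its row and column leaves {β, ζ, δ}.
Row 1, column 3: eliminating its row and column leaves {α, ζ, δ}.
Row 1, column 4: eliminating its row and column leaves {α, β, ζ, δ}.
Row 2, column 1: eliminating its row and column leaves {α, β, δ}.
Row 2, column 2: eliminating its row and column leaves {β, ε, δ}.
Row 2, column 3: eliminating its row and column leaves {α, ε, δ}.
Row 2, column 4: eliminating its row and column leaves {α, β, δ}.
Row 3, column 3: eliminating its row and column leaves {γ, ζ}.
Row 3, column 4: eliminating its row and column leaves {γ, ζ}.
Row 4, column 1: eliminating its row and column leaves {γ, δ}.
Row 4, column 2: eliminating its row and column leaves {γ, δ}.
Row 5, column 1: eliminating its row and column leaves {α, γ, ζ, δ}.
Row 5, column 2: eliminating its row and column leaves {γ, ε, ζ, δ}.
Row 5, column 3: eliminating its row and column leaves {α, γ, ε, ζ, δ}.
Row 5, column 4: eliminating its row and column leaves {α, γ, ζ, δ}.
Row 5, column 6: eliminating its row and column leaves {ε}.
Row 6, column 1: eliminating its row and column leaves {α, γ, β, ζ}.
Row 6, column 2: eliminating its row and column leaves {γ, β, ε, ζ}.
Row 6, column 3: eliminating its row and column leaves {α, γ, ε, ζ}.
Row 6, column 4: eliminating its row and column leaves {α, γ, β, ζ}.
Row 6, column 5: eliminating its row and column leaves {α}.
Enumerating the assignments across these blanks that avoid any row or column repeat gives 46 completions.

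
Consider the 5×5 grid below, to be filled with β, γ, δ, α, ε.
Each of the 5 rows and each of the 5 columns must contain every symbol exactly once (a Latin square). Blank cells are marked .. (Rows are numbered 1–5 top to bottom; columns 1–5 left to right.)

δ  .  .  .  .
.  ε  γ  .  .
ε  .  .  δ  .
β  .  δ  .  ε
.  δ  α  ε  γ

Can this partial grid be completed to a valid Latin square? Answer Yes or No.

No

Row 5, column 1: row 5 together with column 1 already contain {β, γ, δ, α, ε} — every symbol — so nothing can go there. The grid has no valid completion.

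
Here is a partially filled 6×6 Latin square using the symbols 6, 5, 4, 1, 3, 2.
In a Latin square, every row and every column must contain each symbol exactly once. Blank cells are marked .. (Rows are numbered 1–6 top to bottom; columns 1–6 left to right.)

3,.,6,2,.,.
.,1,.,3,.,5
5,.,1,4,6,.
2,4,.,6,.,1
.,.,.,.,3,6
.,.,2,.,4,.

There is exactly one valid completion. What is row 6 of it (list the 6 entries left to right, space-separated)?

Row 6, column 6: row 6 has {4, 2} and column 6 has {6, 5, 1}, leaving only 3.
Row 1, column 2: row 1 has {6, 3, 2} and column 2 has {4, 1}, leaving only 5.
Row 6, column 2: row 6 has {4, 3, 2} and column 2 has {5, 4, 1}, leaving only 6.
Row 6, column 1: row 6 has {6, 4, 3, 2} and column 1 has {5, 3, 2}, leaving only 1.
Row 6, column 4: row 6 has {6, 4, 1, 3, 2} and column 4 has {6, 4, 3, 2}, leaving only 5.
So row 6 reads: 1 6 2 5 4 3.

1 6 2 5 4 3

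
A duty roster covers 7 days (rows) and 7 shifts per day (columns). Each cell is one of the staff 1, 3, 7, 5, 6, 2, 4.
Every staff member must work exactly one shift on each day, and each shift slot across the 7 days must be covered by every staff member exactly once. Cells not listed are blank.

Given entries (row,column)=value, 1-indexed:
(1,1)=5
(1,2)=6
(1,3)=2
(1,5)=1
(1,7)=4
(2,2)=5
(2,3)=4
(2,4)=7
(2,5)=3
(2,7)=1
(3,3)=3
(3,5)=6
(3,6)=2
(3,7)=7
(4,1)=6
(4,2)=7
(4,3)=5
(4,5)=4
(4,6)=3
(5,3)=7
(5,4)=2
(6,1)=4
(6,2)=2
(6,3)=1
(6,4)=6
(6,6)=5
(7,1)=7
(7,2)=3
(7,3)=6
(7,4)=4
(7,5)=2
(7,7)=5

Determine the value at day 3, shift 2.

4

Day 1, shift 4: day 1 has {1, 5, 6, 2, 4} and shift 4 has {7, 6, 2, 4}, leaving only 3.
Day 1, shift 6: day 1 has {1, 3, 5, 6, 2, 4} and shift 6 has {3, 5, 2}, leaving only 7.
Day 2, shift 1: day 2 has {1, 3, 7, 5, 4} and shift 1 has {7, 5, 6, 4}, leaving only 2.
Day 2, shift 6: day 2 has {1, 3, 7, 5, 2, 4} and shift 6 has {3, 7, 5, 2}, leaving only 6.
Day 3, shift 1: day 3 has {3, 7, 6, 2} and shift 1 has {7, 5, 6, 2, 4}, leaving only 1.
Day 3 already has {1, 3, 7, 6, 2} and shift 2 already has {3, 7, 5, 6, 2}, so day 3, shift 2 must be 4.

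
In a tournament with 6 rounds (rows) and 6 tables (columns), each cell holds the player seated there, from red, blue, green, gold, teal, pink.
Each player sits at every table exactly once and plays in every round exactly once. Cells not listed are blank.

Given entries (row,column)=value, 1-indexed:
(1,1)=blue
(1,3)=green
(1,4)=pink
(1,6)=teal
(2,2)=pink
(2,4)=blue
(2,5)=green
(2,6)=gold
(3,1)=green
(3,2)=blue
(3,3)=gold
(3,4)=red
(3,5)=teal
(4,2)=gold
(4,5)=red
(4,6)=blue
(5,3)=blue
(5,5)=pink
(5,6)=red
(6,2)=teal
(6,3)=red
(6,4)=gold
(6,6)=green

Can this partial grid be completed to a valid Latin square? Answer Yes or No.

Yes

No round or table among the givens repeats a symbol, and propagating forced cells runs into no contradiction.
One valid completion exists (for instance, blue red green pink gold teal / red pink teal blue green gold / green blue gold red teal pink / teal gold pink green red blue / gold green blue teal pink red / pink teal red gold blue green).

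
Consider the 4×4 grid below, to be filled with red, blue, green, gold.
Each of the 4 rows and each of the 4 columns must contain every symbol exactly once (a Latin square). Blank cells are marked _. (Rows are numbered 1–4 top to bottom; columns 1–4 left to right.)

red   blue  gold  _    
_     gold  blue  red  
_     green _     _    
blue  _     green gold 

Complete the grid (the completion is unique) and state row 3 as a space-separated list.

gold green red blue

Row 3, column 1: row 3 has {green} and column 1 has {red, blue}, leaving only gold.
Row 3, column 3: row 3 has {green, gold} and column 3 has {blue, green, gold}, leaving only red.
Row 3, column 4: row 3 has {red, green, gold} and column 4 has {red, gold}, leaving only blue.
So row 3 reads: gold green red blue.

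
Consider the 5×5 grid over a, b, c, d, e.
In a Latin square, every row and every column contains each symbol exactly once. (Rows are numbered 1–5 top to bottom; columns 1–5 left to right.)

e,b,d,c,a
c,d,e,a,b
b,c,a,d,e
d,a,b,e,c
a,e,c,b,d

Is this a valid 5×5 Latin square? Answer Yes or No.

Yes

Each row is a permutation of the 5 symbols, and so is each column.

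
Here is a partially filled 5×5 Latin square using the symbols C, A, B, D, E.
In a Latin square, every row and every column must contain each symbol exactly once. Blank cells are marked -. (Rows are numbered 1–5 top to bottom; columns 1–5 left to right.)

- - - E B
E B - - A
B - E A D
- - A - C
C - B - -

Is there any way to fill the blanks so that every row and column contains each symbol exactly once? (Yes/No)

No row or column among the givens repeats a symbol, and propagating forced cells runs into no contradiction.
One valid completion exists (for instance, A D C E B / E B D C A / B C E A D / D E A B C / C A B D E).

Yes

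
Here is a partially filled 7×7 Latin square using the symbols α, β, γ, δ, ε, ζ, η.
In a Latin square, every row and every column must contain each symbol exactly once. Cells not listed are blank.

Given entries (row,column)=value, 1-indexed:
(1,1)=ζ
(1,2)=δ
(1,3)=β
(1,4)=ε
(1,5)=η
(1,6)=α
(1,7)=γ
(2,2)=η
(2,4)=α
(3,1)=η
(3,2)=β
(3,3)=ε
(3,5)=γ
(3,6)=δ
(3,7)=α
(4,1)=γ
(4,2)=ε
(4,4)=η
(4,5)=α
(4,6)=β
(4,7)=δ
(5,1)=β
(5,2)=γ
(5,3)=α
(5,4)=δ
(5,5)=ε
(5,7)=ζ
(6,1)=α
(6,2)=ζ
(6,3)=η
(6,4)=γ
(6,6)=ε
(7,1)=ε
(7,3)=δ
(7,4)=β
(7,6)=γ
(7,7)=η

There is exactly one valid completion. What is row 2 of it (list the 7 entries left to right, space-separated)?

Row 2, column 1: row 2 has {α, η} and column 1 has {α, β, γ, ε, ζ, η}, leaving only δ.
Row 2, column 6: row 2 has {α, δ, η} and column 6 has {α, β, γ, δ, ε}, leaving only ζ.
Row 2, column 3: row 2 has {α, δ, ζ, η} and column 3 has {α, β, δ, ε, η}, leaving only γ.
Row 2, column 5: row 2 has {α, γ, δ, ζ, η} and column 5 has {α, γ, ε, η}, leaving only β.
Row 2, column 7: row 2 has {α, β, γ, δ, ζ, η} and column 7 has {α, γ, δ, ζ, η}, leaving only ε.
So row 2 reads: δ η γ α β ζ ε.

δ η γ α β ζ ε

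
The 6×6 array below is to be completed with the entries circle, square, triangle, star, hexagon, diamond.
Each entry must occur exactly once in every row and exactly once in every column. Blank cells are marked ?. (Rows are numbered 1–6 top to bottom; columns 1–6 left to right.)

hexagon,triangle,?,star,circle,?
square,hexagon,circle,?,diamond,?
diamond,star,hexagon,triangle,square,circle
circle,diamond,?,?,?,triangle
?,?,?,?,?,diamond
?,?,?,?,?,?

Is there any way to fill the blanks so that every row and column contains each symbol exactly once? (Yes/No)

No

Row 2, column 4: row 2 together with column 4 already contain {circle, square, triangle, star, hexagon, diamond} — every symbol — so nothing can go there. The grid has no valid completion.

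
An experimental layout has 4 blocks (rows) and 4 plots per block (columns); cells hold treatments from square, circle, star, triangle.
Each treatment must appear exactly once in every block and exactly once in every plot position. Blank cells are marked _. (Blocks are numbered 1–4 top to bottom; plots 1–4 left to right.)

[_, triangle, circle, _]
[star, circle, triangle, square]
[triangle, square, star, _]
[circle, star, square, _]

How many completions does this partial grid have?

1

Block 1, plot 1: eliminating its block and plot leaves {square}.
Block 1, plot 4: eliminating its block and plot leaves {star}.
Block 3, plot 4: eliminating its block and plot leaves {circle}.
Block 4, plot 4: eliminating its block and plot leaves {triangle}.
Only one assignment across all blanks avoids any block or plot repeat, giving 1 completion.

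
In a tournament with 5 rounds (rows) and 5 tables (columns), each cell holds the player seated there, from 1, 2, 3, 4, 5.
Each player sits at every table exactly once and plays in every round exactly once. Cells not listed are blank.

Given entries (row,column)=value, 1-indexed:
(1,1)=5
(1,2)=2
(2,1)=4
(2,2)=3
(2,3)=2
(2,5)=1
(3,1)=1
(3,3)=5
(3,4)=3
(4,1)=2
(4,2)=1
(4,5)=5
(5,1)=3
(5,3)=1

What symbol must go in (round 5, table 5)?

Round 2, table 4: round 2 has {1, 2, 3, 4} and table 4 has {3}, leaving only 5.
Round 3, table 2: round 3 has {1, 3, 5} and table 2 has {1, 2, 3}, leaving only 4.
Round 3, table 5: round 3 has {1, 3, 4, 5} and table 5 has {1, 5}, leaving only 2.
Round 5 already has {1, 3} and table 5 already has {1, 2, 5}, so round 5, table 5 must be 4.

4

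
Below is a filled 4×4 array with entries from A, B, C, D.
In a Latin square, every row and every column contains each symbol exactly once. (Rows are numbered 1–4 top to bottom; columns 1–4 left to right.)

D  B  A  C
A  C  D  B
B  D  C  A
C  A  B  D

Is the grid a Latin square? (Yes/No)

Yes

Each row is a permutation of the 4 symbols, and so is each column.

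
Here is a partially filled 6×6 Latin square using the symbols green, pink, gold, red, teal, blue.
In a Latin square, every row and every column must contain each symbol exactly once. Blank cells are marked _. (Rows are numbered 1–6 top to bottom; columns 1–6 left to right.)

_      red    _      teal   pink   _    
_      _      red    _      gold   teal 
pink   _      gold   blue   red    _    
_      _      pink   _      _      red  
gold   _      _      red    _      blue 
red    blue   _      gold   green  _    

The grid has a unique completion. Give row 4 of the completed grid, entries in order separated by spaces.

teal gold pink green blue red

Row 4, column 4: row 4 has {pink, red} and column 4 has {gold, red, teal, blue}, leaving only green.
Row 2, column 4: row 2 has {gold, red, teal} and column 4 has {green, gold, red, teal, blue}, leaving only pink.
Row 2, column 2: row 2 has {pink, gold, red, teal} and column 2 has {red, blue}, leaving only green.
Row 2, column 1: row 2 has {green, pink, gold, red, teal} and column 1 has {pink, gold, red}, leaving only blue.
Row 4, column 1: row 4 has {green, pink, red} and column 1 has {pink, gold, red, blue}, leaving only teal.
Row 4, column 2: row 4 has {green, pink, red, teal} and column 2 has {green, red, blue}, leaving only gold.
Row 4, column 5: row 4 has {green, pink, gold, red, teal} and column 5 has {green, pink, gold, red}, leaving only blue.
So row 4 reads: teal gold pink green blue red.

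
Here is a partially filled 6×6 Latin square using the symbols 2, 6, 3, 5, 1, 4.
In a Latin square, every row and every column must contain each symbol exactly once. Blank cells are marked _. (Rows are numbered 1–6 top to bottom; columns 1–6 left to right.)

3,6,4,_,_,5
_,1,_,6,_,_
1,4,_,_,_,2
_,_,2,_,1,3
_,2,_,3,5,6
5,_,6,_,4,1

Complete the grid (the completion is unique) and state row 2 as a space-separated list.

2 1 5 6 3 4

Row 2, column 6: row 2 has {6, 1} and column 6 has {2, 6, 3, 5, 1}, leaving only 4.
Row 2, column 1: row 2 has {6, 1, 4} and column 1 has {3, 5, 1}, leaving only 2.
Row 2, column 5: row 2 has {2, 6, 1, 4} and column 5 has {5, 1, 4}, leaving only 3.
Row 2, column 3: row 2 has {2, 6, 3, 1, 4} and column 3 has {2, 6, 4}, leaving only 5.
So row 2 reads: 2 1 5 6 3 4.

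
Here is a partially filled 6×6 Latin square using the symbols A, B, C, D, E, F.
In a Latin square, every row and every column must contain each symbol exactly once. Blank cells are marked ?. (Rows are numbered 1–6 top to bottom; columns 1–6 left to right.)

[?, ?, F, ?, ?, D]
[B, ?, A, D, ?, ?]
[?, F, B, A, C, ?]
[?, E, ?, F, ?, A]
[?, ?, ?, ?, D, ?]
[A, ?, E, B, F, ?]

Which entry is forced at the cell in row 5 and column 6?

B

Row 2, column 2: row 2 has {A, B, D} and column 2 has {E, F}, leaving only C.
Row 2, column 5: row 2 has {A, B, C, D} and column 5 has {C, D, F}, leaving only E.
Row 2, column 6: row 2 has {A, B, C, D, E} and column 6 has {A, D}, leaving only F.
Row 3, column 6: row 3 has {A, B, C, F} and column 6 has {A, D, F}, leaving only E.
Row 3, column 1: row 3 has {A, B, C, E, F} and column 1 has {A, B}, leaving only D.
Row 4, column 1: row 4 has {A, E, F} and column 1 has {A, B, D}, leaving only C.
Row 1, column 1: row 1 has {D, F} and column 1 has {A, B, C, D}, leaving only E.
Row 1, column 4: row 1 has {D, E, F} and column 4 has {A, B, D, F}, leaving only C.
Row 4, column 3: row 4 has {A, C, E, F} and column 3 has {A, B, E, F}, leaving only D.
Row 4, column 5: row 4 has {A, C, D, E, F} and column 5 has {C, D, E, F}, leaving only B.
Row 1, column 5: row 1 has {C, D, E, F} and column 5 has {B, C, D, E, F}, leaving only A.
Row 1, column 2: row 1 has {A, C, D, E, F} and column 2 has {C, E, F}, leaving only B.
Row 5, column 1: row 5 has {D} and column 1 has {A, B, C, D, E}, leaving only F.
Row 5, column 2: row 5 has {D, F} and column 2 has {B, C, E, F}, leaving only A.
Row 5, column 3: row 5 has {A, D, F} and column 3 has {A, B, D, E, F}, leaving only C.
Row 5 already has {A, C, D, F} and column 6 already has {A, D, E, F}, so row 5, column 6 must be B.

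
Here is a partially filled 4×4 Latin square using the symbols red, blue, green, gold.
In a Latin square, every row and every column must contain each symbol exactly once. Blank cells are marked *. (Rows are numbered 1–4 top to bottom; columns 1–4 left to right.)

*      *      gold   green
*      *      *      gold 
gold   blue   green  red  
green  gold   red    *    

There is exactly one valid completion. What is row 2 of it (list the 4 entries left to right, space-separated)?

red green blue gold

Row 2, column 3: row 2 has {gold} and column 3 has {red, green, gold}, leaving only blue.
Row 2, column 1: row 2 has {blue, gold} and column 1 has {green, gold}, leaving only red.
Row 2, column 2: row 2 has {red, blue, gold} and column 2 has {blue, gold}, leaving only green.
So row 2 reads: red green blue gold.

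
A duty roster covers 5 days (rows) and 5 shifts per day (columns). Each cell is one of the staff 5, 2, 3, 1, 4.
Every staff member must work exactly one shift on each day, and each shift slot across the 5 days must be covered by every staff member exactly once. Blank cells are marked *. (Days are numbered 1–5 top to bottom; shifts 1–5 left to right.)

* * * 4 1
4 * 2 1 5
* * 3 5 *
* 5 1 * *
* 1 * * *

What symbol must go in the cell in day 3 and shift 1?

1

Day 1, shift 3: day 1 has {1, 4} and shift 3 has {2, 3, 1}, leaving only 5.
Day 2, shift 2: day 2 has {5, 2, 1, 4} and shift 2 has {5, 1}, leaving only 3.
Day 1, shift 2: day 1 has {5, 1, 4} and shift 2 has {5, 3, 1}, leaving only 2.
Day 1, shift 1: day 1 has {5, 2, 1, 4} and shift 1 has {4}, leaving only 3.
Day 3, shift 2: day 3 has {5, 3} and shift 2 has {5, 2, 3, 1}, leaving only 4.
Day 3, shift 5: day 3 has {5, 3, 4} and shift 5 has {5, 1}, leaving only 2.
Day 3 already has {5, 2, 3, 4} and shift 1 already has {3, 4}, so day 3, shift 1 must be 1.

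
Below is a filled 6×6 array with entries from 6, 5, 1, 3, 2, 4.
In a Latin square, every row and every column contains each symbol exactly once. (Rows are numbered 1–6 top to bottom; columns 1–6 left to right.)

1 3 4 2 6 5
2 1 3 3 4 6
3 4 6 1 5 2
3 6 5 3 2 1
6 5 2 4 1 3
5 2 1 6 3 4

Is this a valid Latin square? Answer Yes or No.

Row 4 contains 3 twice (at columns 1 and 4); row 2 is also not a permutation.

No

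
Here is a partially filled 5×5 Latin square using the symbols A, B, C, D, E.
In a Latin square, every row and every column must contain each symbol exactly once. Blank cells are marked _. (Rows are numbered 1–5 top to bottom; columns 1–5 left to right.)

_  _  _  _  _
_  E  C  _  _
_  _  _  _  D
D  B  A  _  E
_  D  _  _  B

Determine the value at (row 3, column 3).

Row 2, column 5: row 2 has {C, E} and column 5 has {B, D, E}, leaving only A.
Row 1, column 5: row 1 has {} and column 5 has {A, B, D, E}, leaving only C.
Row 1, column 2: row 1 has {C} and column 2 has {B, D, E}, leaving only A.
Row 2, column 1: row 2 has {A, C, E} and column 1 has {D}, leaving only B.
Row 1, column 1: row 1 has {A, C} and column 1 has {B, D}, leaving only E.
Row 2, column 4: row 2 has {A, B, C, E} and column 4 has {}, leaving only D.
Row 1, column 4: row 1 has {A, C, E} and column 4 has {D}, leaving only B.
Row 1, column 3: row 1 has {A, B, C, E} and column 3 has {A, C}, leaving only D.
Row 3, column 2: row 3 has {D} and column 2 has {A, B, D, E}, leaving only C.
Row 3, column 1: row 3 has {C, D} and column 1 has {B, D, E}, leaving only A.
Row 3, column 4: row 3 has {A, C, D} and column 4 has {B, D}, leaving only E.
Row 3 already has {A, C, D, E} and column 3 already has {A, C, D}, so row 3, column 3 must be B.

B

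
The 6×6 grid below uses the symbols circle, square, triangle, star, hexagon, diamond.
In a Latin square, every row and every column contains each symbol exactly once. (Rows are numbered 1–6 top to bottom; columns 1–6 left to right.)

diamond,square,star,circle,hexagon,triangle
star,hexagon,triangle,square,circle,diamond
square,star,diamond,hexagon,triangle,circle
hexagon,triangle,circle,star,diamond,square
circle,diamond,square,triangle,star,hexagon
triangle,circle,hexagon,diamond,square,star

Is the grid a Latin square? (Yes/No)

Each row is a permutation of the 6 symbols, and so is each column.

Yes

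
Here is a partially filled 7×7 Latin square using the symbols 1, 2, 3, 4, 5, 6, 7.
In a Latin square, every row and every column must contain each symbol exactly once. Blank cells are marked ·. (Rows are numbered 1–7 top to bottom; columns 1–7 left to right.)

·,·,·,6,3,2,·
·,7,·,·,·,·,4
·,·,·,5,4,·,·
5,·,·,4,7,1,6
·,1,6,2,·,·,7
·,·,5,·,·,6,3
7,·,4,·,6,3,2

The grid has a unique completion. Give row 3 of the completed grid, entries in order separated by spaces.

Row 3, column 6: row 3 has {4, 5} and column 6 has {1, 2, 3, 6}, leaving only 7.
Row 3, column 7: row 3 has {4, 5, 7} and column 7 has {2, 3, 4, 6, 7}, leaving only 1.
Row 1, column 7: row 1 has {2, 3, 6} and column 7 has {1, 2, 3, 4, 6, 7}, leaving only 5.
Row 1, column 2: row 1 has {2, 3, 5, 6} and column 2 has {1, 7}, leaving only 4.
Row 1, column 1: row 1 has {2, 3, 4, 5, 6} and column 1 has {5, 7}, leaving only 1.
Row 1, column 3: row 1 has {1, 2, 3, 4, 5, 6} and column 3 has {4, 5, 6}, leaving only 7.
Row 2, column 6: row 2 has {4, 7} and column 6 has {1, 2, 3, 6, 7}, leaving only 5.
Row 5, column 5: row 5 has {1, 2, 6, 7} and column 5 has {3, 4, 6, 7}, leaving only 5.
Row 5, column 6: row 5 has {1, 2, 5, 6, 7} and column 6 has {1, 2, 3, 5, 6, 7}, leaving only 4.
Row 5, column 1: row 5 has {1, 2, 4, 5, 6, 7} and column 1 has {1, 5, 7}, leaving only 3.
Row 6, column 2: row 6 has {3, 5, 6} and column 2 has {1, 4, 7}, leaving only 2.
Row 4, column 2: row 4 has {1, 4, 5, 6, 7} and column 2 has {1, 2, 4, 7}, leaving only 3.
Row 3, column 2: row 3 has {1, 4, 5, 7} and column 2 has {1, 2, 3, 4, 7}, leaving only 6.
Row 3, column 1: row 3 has {1, 4, 5, 6, 7} and column 1 has {1, 3, 5, 7}, leaving only 2.
Row 3, column 3: row 3 has {1, 2, 4, 5, 6, 7} and column 3 has {4, 5, 6, 7}, leaving only 3.
So row 3 reads: 2 6 3 5 4 7 1.

2 6 3 5 4 7 1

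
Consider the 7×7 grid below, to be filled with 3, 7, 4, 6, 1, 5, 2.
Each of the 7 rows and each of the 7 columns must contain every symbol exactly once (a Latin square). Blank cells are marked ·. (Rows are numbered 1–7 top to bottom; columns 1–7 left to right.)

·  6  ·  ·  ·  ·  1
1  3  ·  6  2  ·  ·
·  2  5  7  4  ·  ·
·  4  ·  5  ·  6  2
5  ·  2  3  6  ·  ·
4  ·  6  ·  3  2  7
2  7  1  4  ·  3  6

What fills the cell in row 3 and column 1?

Row 1, column 4: row 1 has {6, 1} and column 4 has {3, 7, 4, 6, 5}, leaving only 2.
Row 3, column 6: row 3 has {7, 4, 5, 2} and column 6 has {3, 6, 2}, leaving only 1.
Row 3, column 7: row 3 has {7, 4, 1, 5, 2} and column 7 has {7, 6, 1, 2}, leaving only 3.
Row 3 already has {3, 7, 4, 1, 5, 2} and column 1 already has {4, 1, 5, 2}, so row 3, column 1 must be 6.

6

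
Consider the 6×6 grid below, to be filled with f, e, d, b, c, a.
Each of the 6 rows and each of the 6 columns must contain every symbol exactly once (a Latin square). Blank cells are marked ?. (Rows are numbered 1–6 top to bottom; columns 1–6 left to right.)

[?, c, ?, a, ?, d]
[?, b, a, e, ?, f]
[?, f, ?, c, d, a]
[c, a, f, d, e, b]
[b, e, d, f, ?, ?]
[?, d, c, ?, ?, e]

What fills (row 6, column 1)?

a

Row 2, column 1: row 2 has {f, e, b, a} and column 1 has {b, c}, leaving only d.
Row 2, column 5: row 2 has {f, e, d, b, a} and column 5 has {e, d}, leaving only c.
Row 3, column 1: row 3 has {f, d, c, a} and column 1 has {d, b, c}, leaving only e.
Row 1, column 1: row 1 has {d, c, a} and column 1 has {e, d, b, c}, leaving only f.
Row 6 already has {e, d, c} and column 1 already has {f, e, d, b, c}, so row 6, column 1 must be a.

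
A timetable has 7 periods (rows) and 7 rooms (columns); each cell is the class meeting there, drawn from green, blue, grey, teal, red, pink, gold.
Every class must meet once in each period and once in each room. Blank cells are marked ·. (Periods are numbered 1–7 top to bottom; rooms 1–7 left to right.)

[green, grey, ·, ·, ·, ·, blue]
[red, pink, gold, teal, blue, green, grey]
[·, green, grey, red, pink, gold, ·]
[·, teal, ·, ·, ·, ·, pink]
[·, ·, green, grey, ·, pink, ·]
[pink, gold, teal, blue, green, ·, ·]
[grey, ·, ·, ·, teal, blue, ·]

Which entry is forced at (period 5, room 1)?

Period 3, room 7: period 3 has {green, grey, red, pink, gold} and room 7 has {blue, grey, pink}, leaving only teal.
Period 3, room 1: period 3 has {green, grey, teal, red, pink, gold} and room 1 has {green, grey, red, pink}, leaving only blue.
Period 4, room 1: period 4 has {teal, pink} and room 1 has {green, blue, grey, red, pink}, leaving only gold.
Period 5 already has {green, grey, pink} and room 1 already has {green, blue, grey, red, pink, gold}, so period 5, room 1 must be teal.

teal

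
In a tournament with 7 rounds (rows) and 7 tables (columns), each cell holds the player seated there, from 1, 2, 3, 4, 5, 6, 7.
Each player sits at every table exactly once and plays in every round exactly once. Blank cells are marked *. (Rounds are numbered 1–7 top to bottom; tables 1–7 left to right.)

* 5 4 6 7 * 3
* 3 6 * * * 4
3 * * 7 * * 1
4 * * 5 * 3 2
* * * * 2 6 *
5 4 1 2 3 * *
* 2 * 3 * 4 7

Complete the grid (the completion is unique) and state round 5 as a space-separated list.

Round 5, table 7: round 5 has {2, 6} and table 7 has {1, 2, 3, 4, 7}, leaving only 5.
Round 2, table 4: round 2 has {3, 4, 6} and table 4 has {2, 3, 5, 6, 7}, leaving only 1.
Round 5, table 4: round 5 has {2, 5, 6} and table 4 has {1, 2, 3, 5, 6, 7}, leaving only 4.
Round 2, table 5: round 2 has {1, 3, 4, 6} and table 5 has {2, 3, 7}, leaving only 5.
Round 3, table 2: round 3 has {1, 3, 7} and table 2 has {2, 3, 4, 5}, leaving only 6.
Round 3, table 5: round 3 has {1, 3, 6, 7} and table 5 has {2, 3, 5, 7}, leaving only 4.
Round 4, table 3: round 4 has {2, 3, 4, 5} and table 3 has {1, 4, 6}, leaving only 7.
Round 5, table 3: round 5 has {2, 4, 5, 6} and table 3 has {1, 4, 6, 7}, leaving only 3.
Round 4, table 2: round 4 has {2, 3, 4, 5, 7} and table 2 has {2, 3, 4, 5, 6}, leaving only 1.
Round 5, table 2: round 5 has {2, 3, 4, 5, 6} and table 2 has {1, 2, 3, 4, 5, 6}, leaving only 7.
Round 5, table 1: round 5 has {2, 3, 4, 5, 6, 7} and table 1 has {3, 4, 5}, leaving only 1.
So round 5 reads: 1 7 3 4 2 6 5.

1 7 3 4 2 6 5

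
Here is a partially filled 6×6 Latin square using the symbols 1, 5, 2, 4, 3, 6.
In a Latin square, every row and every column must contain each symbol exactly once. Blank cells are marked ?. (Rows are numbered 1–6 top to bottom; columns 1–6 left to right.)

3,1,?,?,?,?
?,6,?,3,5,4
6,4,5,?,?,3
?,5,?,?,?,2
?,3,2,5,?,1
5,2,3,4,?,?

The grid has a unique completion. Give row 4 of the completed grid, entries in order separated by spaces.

1 5 4 6 3 2

Row 2, column 3: row 2 has {5, 4, 3, 6} and column 3 has {5, 2, 3}, leaving only 1.
Row 2, column 1: row 2 has {1, 5, 4, 3, 6} and column 1 has {5, 3, 6}, leaving only 2.
Row 5, column 1: row 5 has {1, 5, 2, 3} and column 1 has {5, 2, 3, 6}, leaving only 4.
Row 4, column 1: row 4 has {5, 2} and column 1 has {5, 2, 4, 3, 6}, leaving only 1.
Row 4, column 4: row 4 has {1, 5, 2} and column 4 has {5, 4, 3}, leaving only 6.
Row 4, column 3: row 4 has {1, 5, 2, 6} and column 3 has {1, 5, 2, 3}, leaving only 4.
Row 4, column 5: row 4 has {1, 5, 2, 4, 6} and column 5 has {5}, leaving only 3.
So row 4 reads: 1 5 4 6 3 2.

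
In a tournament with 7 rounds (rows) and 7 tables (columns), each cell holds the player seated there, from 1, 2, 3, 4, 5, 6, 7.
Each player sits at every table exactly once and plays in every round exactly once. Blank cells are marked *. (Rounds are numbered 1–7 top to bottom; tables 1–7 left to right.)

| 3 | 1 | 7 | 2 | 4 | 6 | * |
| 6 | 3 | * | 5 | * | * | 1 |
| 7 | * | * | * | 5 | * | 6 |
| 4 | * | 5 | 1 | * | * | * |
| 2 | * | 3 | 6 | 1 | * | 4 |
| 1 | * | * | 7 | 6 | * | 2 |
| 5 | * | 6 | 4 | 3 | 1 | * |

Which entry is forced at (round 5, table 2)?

Round 1, table 7: round 1 has {1, 2, 3, 4, 6, 7} and table 7 has {1, 2, 4, 6}, leaving only 5.
Round 3, table 4: round 3 has {5, 6, 7} and table 4 has {1, 2, 4, 5, 6, 7}, leaving only 3.
Round 6, table 3: round 6 has {1, 2, 6, 7} and table 3 has {3, 5, 6, 7}, leaving only 4.
Round 2, table 3: round 2 has {1, 3, 5, 6} and table 3 has {3, 4, 5, 6, 7}, leaving only 2.
Round 2, table 5: round 2 has {1, 2, 3, 5, 6} and table 5 has {1, 3, 4, 5, 6}, leaving only 7.
Round 2, table 6: round 2 has {1, 2, 3, 5, 6, 7} and table 6 has {1, 6}, leaving only 4.
Round 3, table 3: round 3 has {3, 5, 6, 7} and table 3 has {2, 3, 4, 5, 6, 7}, leaving only 1.
Round 3, table 6: round 3 has {1, 3, 5, 6, 7} and table 6 has {1, 4, 6}, leaving only 2.
Round 3, table 2: round 3 has {1, 2, 3, 5, 6, 7} and table 2 has {1, 3}, leaving only 4.
Round 4, table 5: round 4 has {1, 4, 5} and table 5 has {1, 3, 4, 5, 6, 7}, leaving only 2.
Round 6, table 2: round 6 has {1, 2, 4, 6, 7} and table 2 has {1, 3, 4}, leaving only 5.
Round 5 already has {1, 2, 3, 4, 6} and table 2 already has {1, 3, 4, 5}, so round 5, table 2 must be 7.

7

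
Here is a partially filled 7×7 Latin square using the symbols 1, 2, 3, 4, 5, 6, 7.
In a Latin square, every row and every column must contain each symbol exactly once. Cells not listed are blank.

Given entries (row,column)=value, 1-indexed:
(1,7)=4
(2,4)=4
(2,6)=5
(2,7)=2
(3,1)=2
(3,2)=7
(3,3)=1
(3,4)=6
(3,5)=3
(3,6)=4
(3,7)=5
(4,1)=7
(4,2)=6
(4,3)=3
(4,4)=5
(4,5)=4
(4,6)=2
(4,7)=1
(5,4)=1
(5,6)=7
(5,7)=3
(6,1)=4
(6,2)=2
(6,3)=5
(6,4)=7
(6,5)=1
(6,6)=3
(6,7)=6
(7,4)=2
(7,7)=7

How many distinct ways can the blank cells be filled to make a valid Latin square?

Row 1, column 1: eliminating its row and column leaves {1, 3, 5, 6}.
Row 1, column 2: eliminating its row and column leaves {1, 3, 5}.
Row 1, column 3: eliminating its row and column leaves {2, 6, 7}.
Row 1, column 4: eliminating its row and column leaves {3}.
Row 1, column 5: eliminating its row and column leaves {2, 5, 6, 7}.
Row 1, column 6: eliminating its row and column leaves {1, 6}.
Row 2, column 1: eliminating its row and column leaves {1, 3, 6}.
Row 2, column 2: eliminating its row and column leaves {1, 3}.
Row 2, column 3: eliminating its row and column leaves {6, 7}.
Row 2, column 5: eliminating its row and column leaves {6, 7}.
Row 5, column 1: eliminating its row and column leaves {5, 6}.
Row 5, column 2: eliminating its row and column leaves {4, 5}.
Row 5, column 3: eliminating its row and column leaves {2, 4, 6}.
Row 5, column 5: eliminating its row and column leaves {2, 5, 6}.
Row 7, column 1: eliminating its row and column leaves {1, 3, 5, 6}.
Row 7, column 2: eliminating its row and column leaves {1, 3, 4, 5}.
Row 7, column 3: eliminating its row and column leaves {4, 6}.
Row 7, column 5: eliminating its row and column leaves {5, 6}.
Row 7, column 6: eliminating its row and column leaves {1, 6}.
Enumerating the assignments across these blanks that avoid any row or column repeat gives 9 completions.

9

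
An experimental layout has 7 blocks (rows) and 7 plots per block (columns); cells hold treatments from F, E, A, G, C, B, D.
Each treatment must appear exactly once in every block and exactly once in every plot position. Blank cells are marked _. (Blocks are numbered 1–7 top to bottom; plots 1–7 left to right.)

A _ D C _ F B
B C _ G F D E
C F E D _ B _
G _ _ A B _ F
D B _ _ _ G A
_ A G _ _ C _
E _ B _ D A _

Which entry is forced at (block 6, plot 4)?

Block 2, plot 3: block 2 has {F, E, G, C, B, D} and plot 3 has {E, G, B, D}, leaving only A.
Block 3, plot 7: block 3 has {F, E, C, B, D} and plot 7 has {F, E, A, B}, leaving only G.
Block 3, plot 5: block 3 has {F, E, G, C, B, D} and plot 5 has {F, B, D}, leaving only A.
Block 4, plot 3: block 4 has {F, A, G, B} and plot 3 has {E, A, G, B, D}, leaving only C.
Block 4, plot 6: block 4 has {F, A, G, C, B} and plot 6 has {F, A, G, C, B, D}, leaving only E.
Block 4, plot 2: block 4 has {F, E, A, G, C, B} and plot 2 has {F, A, C, B}, leaving only D.
Block 5, plot 3: block 5 has {A, G, B, D} and plot 3 has {E, A, G, C, B, D}, leaving only F.
Block 5, plot 4: block 5 has {F, A, G, B, D} and plot 4 has {A, G, C, D}, leaving only E.
Block 5, plot 5: block 5 has {F, E, A, G, B, D} and plot 5 has {F, A, B, D}, leaving only C.
Block 6, plot 1: block 6 has {A, G, C} and plot 1 has {E, A, G, C, B, D}, leaving only F.
Block 6 already has {F, A, G, C} and plot 4 already has {E, A, G, C, D}, so block 6, plot 4 must be B.

B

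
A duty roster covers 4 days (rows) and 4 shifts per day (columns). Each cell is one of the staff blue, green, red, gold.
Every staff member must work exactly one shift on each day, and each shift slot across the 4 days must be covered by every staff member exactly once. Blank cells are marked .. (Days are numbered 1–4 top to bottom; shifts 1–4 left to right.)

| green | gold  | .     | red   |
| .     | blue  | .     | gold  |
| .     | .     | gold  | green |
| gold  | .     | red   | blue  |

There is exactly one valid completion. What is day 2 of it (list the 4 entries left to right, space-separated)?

Day 2, shift 1: day 2 has {blue, gold} and shift 1 has {green, gold}, leaving only red.
Day 2, shift 3: day 2 has {blue, red, gold} and shift 3 has {red, gold}, leaving only green.
So day 2 reads: red blue green gold.

red blue green gold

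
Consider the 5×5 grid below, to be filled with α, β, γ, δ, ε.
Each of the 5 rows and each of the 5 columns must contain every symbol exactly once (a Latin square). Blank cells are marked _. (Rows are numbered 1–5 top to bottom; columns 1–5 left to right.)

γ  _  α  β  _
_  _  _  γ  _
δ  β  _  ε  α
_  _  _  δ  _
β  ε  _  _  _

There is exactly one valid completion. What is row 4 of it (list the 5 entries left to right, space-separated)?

α γ ε δ β

Row 1, column 2: row 1 has {α, β, γ} and column 2 has {β, ε}, leaving only δ.
Row 1, column 5: row 1 has {α, β, γ, δ} and column 5 has {α}, leaving only ε.
Row 2, column 2: row 2 has {γ} and column 2 has {β, δ, ε}, leaving only α.
Row 4, column 2: row 4 has {δ} and column 2 has {α, β, δ, ε}, leaving only γ.
Row 4, column 5: row 4 has {γ, δ} and column 5 has {α, ε}, leaving only β.
Row 4, column 3: row 4 has {β, γ, δ} and column 3 has {α}, leaving only ε.
Row 4, column 1: row 4 has {β, γ, δ, ε} and column 1 has {β, γ, δ}, leaving only α.
So row 4 reads: α γ ε δ β.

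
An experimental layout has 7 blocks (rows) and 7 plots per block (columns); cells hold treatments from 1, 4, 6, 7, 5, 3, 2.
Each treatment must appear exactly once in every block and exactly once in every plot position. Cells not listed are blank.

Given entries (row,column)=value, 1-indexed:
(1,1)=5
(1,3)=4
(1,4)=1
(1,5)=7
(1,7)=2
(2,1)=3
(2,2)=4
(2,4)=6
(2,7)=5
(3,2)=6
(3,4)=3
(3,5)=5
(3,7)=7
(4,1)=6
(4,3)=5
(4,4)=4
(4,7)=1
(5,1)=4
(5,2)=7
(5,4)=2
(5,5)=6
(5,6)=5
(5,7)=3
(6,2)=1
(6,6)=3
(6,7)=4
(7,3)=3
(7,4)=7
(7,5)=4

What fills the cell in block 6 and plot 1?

Block 1, plot 2: block 1 has {1, 4, 7, 5, 2} and plot 2 has {1, 4, 6, 7}, leaving only 3.
Block 1, plot 6: block 1 has {1, 4, 7, 5, 3, 2} and plot 6 has {5, 3}, leaving only 6.
Block 4, plot 2: block 4 has {1, 4, 6, 5} and plot 2 has {1, 4, 6, 7, 3}, leaving only 2.
Block 4, plot 5: block 4 has {1, 4, 6, 5, 2} and plot 5 has {4, 6, 7, 5}, leaving only 3.
Block 4, plot 6: block 4 has {1, 4, 6, 5, 3, 2} and plot 6 has {6, 5, 3}, leaving only 7.
Block 5, plot 3: block 5 has {4, 6, 7, 5, 3, 2} and plot 3 has {4, 5, 3}, leaving only 1.
Block 3, plot 3: block 3 has {6, 7, 5, 3} and plot 3 has {1, 4, 5, 3}, leaving only 2.
Block 2, plot 3: block 2 has {4, 6, 5, 3} and plot 3 has {1, 4, 5, 3, 2}, leaving only 7.
Block 3, plot 1: block 3 has {6, 7, 5, 3, 2} and plot 1 has {4, 6, 5, 3}, leaving only 1.
Block 3, plot 6: block 3 has {1, 6, 7, 5, 3, 2} and plot 6 has {6, 7, 5, 3}, leaving only 4.
Block 6, plot 3: block 6 has {1, 4, 3} and plot 3 has {1, 4, 7, 5, 3, 2}, leaving only 6.
Block 6, plot 4: block 6 has {1, 4, 6, 3} and plot 4 has {1, 4, 6, 7, 3, 2}, leaving only 5.
Block 6, plot 5: block 6 has {1, 4, 6, 5, 3} and plot 5 has {4, 6, 7, 5, 3}, leaving only 2.
Block 6 already has {1, 4, 6, 5, 3, 2} and plot 1 already has {1, 4, 6, 5, 3}, so block 6, plot 1 must be 7.

7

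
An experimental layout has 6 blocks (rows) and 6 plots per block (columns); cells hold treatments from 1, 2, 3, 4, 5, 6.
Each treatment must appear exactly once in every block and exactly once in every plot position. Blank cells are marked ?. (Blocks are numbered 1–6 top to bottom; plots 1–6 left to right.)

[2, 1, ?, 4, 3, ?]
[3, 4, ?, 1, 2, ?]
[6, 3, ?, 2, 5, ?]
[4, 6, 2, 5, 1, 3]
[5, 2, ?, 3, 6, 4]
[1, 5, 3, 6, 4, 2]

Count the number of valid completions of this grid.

Block 1, plot 3: eliminating its block and plot leaves {5, 6}.
Block 1, plot 6: eliminating its block and plot leaves {5, 6}.
Block 2, plot 3: eliminating its block and plot leaves {5, 6}.
Block 2, plot 6: eliminating its block and plot leaves {5, 6}.
Block 3, plot 3: eliminating its block and plot leaves {1, 4}.
Block 3, plot 6: eliminating its block and plot leaves {1}.
Block 5, plot 3: eliminating its block and plot leaves {1}.
Enumerating the assignments across these blanks that avoid any block or plot repeat gives 2 completions.

2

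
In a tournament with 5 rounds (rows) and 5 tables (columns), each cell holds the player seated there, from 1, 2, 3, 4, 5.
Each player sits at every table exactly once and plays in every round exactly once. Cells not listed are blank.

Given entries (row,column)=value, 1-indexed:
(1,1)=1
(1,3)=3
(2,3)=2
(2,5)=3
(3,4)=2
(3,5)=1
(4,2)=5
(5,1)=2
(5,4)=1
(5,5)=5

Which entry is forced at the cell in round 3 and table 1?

3

Round 5, table 3: round 5 has {1, 2, 5} and table 3 has {2, 3}, leaving only 4.
Round 3, table 3: round 3 has {1, 2} and table 3 has {2, 3, 4}, leaving only 5.
Round 4, table 3: round 4 has {5} and table 3 has {2, 3, 4, 5}, leaving only 1.
Round 5, table 2: round 5 has {1, 2, 4, 5} and table 2 has {5}, leaving only 3.
Round 3, table 2: round 3 has {1, 2, 5} and table 2 has {3, 5}, leaving only 4.
Round 3 already has {1, 2, 4, 5} and table 1 already has {1, 2}, so round 3, table 1 must be 3.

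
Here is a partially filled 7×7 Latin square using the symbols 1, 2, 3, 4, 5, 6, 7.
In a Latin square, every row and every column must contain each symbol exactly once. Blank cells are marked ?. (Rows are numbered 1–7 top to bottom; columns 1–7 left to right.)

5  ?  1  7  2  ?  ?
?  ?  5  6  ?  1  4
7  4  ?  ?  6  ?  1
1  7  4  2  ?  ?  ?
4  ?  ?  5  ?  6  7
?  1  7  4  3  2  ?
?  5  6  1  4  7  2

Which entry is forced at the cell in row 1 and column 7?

Row 2, column 5: row 2 has {1, 4, 5, 6} and column 5 has {2, 3, 4, 6}, leaving only 7.
Row 3, column 4: row 3 has {1, 4, 6, 7} and column 4 has {1, 2, 4, 5, 6, 7}, leaving only 3.
Row 3, column 3: row 3 has {1, 3, 4, 6, 7} and column 3 has {1, 4, 5, 6, 7}, leaving only 2.
Row 3, column 6: row 3 has {1, 2, 3, 4, 6, 7} and column 6 has {1, 2, 6, 7}, leaving only 5.
Row 4, column 5: row 4 has {1, 2, 4, 7} and column 5 has {2, 3, 4, 6, 7}, leaving only 5.
Row 4, column 6: row 4 has {1, 2, 4, 5, 7} and column 6 has {1, 2, 5, 6, 7}, leaving only 3.
Row 1, column 6: row 1 has {1, 2, 5, 7} and column 6 has {1, 2, 3, 5, 6, 7}, leaving only 4.
Row 4, column 7: row 4 has {1, 2, 3, 4, 5, 7} and column 7 has {1, 2, 4, 7}, leaving only 6.
Row 1 already has {1, 2, 4, 5, 7} and column 7 already has {1, 2, 4, 6, 7}, so row 1, column 7 must be 3.

3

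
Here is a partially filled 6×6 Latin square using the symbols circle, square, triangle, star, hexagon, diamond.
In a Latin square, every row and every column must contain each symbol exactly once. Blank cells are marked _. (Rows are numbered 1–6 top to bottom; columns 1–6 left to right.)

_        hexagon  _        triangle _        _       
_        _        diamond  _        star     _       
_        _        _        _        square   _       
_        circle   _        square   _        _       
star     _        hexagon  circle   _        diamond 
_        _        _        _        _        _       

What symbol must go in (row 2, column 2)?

triangle

Row 2, column 4: row 2 has {star, diamond} and column 4 has {circle, square, triangle}, leaving only hexagon.
Row 5, column 5: row 5 has {circle, star, hexagon, diamond} and column 5 has {square, star}, leaving only triangle.
Row 5, column 2: row 5 has {circle, triangle, star, hexagon, diamond} and column 2 has {circle, hexagon}, leaving only square.
Row 2 already has {star, hexagon, diamond} and column 2 already has {circle, square, hexagon}, so row 2, column 2 must be triangle.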